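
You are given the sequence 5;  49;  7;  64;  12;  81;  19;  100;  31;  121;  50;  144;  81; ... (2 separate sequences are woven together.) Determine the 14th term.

The terms cycle through 2 interleaved subsequences.
Stream A: 5, 7, 12, 19, 31, 50, 81 — Fibonacci-style (each term is the sum of the two before it).
Stream B: 49, 64, 81, 100, 121, 144 — consecutive squares n² from n = 7.
Position 14 falls in stream B as its term 7, giving 169.

169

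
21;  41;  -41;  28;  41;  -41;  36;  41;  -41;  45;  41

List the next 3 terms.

Positions follow the repeating pattern ABB; grouping by letter gives 2 tracks.
Track A: 21, 28, 36, 45. Triangular numbers starting at T_6.
Track B: 41, -41, 41, -41, 41, -41, 41. Oscillating between 41 and -41.
Position 12 → track B, term 8 = -41.
Position 13 → track A, term 5 = 55.
Position 14 falls in track B as its term 9, giving 41.

-41, 55, 41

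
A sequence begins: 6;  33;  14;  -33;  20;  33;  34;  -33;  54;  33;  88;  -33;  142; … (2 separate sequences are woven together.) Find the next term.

Split by position mod 2 into 2 tracks.
Stream A: 6, 14, 20, 34, 54, 88, 142. Each term equals the sum of the previous two.
Stream B: 33, -33, 33, -33, 33, -33. Oscillating between 33 and -33.
Position 14 → stream B, term 7 = 33.

33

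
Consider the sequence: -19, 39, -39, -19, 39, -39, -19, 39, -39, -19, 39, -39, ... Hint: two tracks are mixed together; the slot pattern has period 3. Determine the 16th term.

Reading positions in blocks of 3 reveals the pattern ABB — 2 tracks woven together.
Stream A = -19, -19, -19, -19: always -19.
Stream B = 39, -39, 39, -39, 39, -39, 39, -39: oscillating between 39 and -39.
Term 16 comes from stream A (its 6th entry): -19.

-19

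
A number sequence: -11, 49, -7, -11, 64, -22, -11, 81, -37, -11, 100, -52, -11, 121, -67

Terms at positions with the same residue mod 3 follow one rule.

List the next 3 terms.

The terms cycle through 3 interleaved subsequences.
Track A = -11, -11, -11, -11, -11: constant -11.
Track B = 49, 64, 81, 100, 121: perfect squares starting at 7².
Track C = -7, -22, -37, -52, -67: arithmetic with common difference −15.
Term 16 comes from track A (its 6th entry): -11.
Position 17 falls in track B as its term 6, giving 144.
Position 18 → track C, term 6 = -82.

-11, 144, -82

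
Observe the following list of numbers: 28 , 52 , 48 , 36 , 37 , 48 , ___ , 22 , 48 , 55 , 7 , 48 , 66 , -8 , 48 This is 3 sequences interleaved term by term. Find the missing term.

Split by position mod 3 into 3 tracks.
Track A: 28, 36, ?, 55, 66 — the triangular numbers T_7, T_8, ….
Track B: 52, 37, 22, 7, -8 — subtracting 15 each time.
Track C: 48, 48, 48, 48, 48 — constant 48.
Filling track A at index 3 by its rule yields 45.

45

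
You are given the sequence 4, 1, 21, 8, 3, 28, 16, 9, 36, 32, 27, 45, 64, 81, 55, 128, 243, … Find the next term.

66

Split by position mod 3 into 3 tracks.
Subsequence A: 4, 8, 16, 32, 64, 128 (powers of 2).
Subsequence B: 1, 3, 9, 27, 81, 243 (multiplying by 3 each time).
Subsequence C: 21, 28, 36, 45, 55 (triangular numbers n(n+1)/2 for n = 6, 7, …).
Term 18 comes from subsequence C (its 6th entry): 66.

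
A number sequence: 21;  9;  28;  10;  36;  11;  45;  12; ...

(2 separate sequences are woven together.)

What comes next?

Odd-indexed and even-indexed terms follow separate rules.
Track A: 21, 28, 36, 45. The triangular numbers T_6, T_7, ….
Track B: 9, 10, 11, 12. Arithmetic, step +1.
Position 9 → track A, term 5 = 55.

55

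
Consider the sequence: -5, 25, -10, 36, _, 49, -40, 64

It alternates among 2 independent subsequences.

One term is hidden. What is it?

-20

Positions 1, 3, 5, … form one subsequence and positions 2, 4, 6, … form another.
Track A: -5, -10, ?, -40 — geometric, ×2 each step.
Track B: 25, 36, 49, 64 — perfect squares starting at 5².
So the missing entry in track A is -20.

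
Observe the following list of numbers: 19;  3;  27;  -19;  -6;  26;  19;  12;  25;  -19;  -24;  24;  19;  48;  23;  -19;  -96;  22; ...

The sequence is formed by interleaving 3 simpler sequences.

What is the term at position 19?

The terms cycle through 3 interleaved subsequences.
Track A: 19, -19, 19, -19, 19, -19 — the oscillation 19·(−1)^(n+1).
Track B: 3, -6, 12, -24, 48, -96 — geometric with ratio -2.
Track C: 27, 26, 25, 24, 23, 22 — arithmetic with common difference −1.
Position 19 → track A, term 7 = 19.

19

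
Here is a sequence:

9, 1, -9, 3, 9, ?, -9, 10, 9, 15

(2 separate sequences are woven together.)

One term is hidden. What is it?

6

Positions 1, 3, 5, … form one subsequence and positions 2, 4, 6, … form another.
Track A is 9, -9, 9, -9, 9, which is oscillating between 9 and -9.
Track B is 1, 3, ?, 10, 15, which is triangular numbers starting at T_1.
The gap is track B's term 3; the rule gives 6.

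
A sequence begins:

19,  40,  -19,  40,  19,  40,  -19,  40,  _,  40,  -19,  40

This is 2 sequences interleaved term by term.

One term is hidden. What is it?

19

Odd-indexed and even-indexed terms follow separate rules.
Stream A: 19, -19, 19, -19, ?, -19 — the oscillation 19·(−1)^(n+1).
Stream B: 40, 40, 40, 40, 40, 40 — always 40.
The gap is stream A's term 5; the rule gives 19.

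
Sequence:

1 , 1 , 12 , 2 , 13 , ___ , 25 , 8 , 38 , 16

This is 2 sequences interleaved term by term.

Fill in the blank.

Odd-indexed and even-indexed terms follow separate rules.
Track A is 1, 12, 13, 25, 38, which is Fibonacci-style (each term is the sum of the two before it).
Track B is 1, 2, ?, 8, 16, which is geometric, ×2 each step.
So the missing entry in track B is 4.

4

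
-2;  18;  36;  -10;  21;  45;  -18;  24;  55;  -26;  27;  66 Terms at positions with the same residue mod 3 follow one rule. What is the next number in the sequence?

The terms cycle through 3 interleaved subsequences.
Track A: -2, -10, -18, -26. Arithmetic with common difference −8.
Track B: 18, 21, 24, 27. Linear: a_n = 15 + 3·n.
Track C: 36, 45, 55, 66. Triangular numbers starting at T_8.
Term 13 comes from track A (its 5th entry): -34.

-34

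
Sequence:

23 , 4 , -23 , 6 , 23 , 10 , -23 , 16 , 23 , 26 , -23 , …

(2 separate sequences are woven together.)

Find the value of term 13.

23

Taking every 2nd term gives 2 separate tracks.
Track A = 23, -23, 23, -23, 23, -23: oscillating between 23 and -23.
Track B = 4, 6, 10, 16, 26: a Fibonacci-like recurrence a_n = a_{n-1} + a_{n-2}.
Position 13 falls in track A as its term 7, giving 23.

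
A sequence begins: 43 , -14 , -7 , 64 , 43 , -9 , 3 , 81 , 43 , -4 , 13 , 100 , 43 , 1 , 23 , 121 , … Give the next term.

43

Taking every 4th term gives 4 separate tracks.
Track A: 43, 43, 43, 43. Always 43.
Track B: -14, -9, -4, 1. Adding 5 each time.
Track C: -7, 3, 13, 23. Arithmetic with common difference +10.
Track D: 64, 81, 100, 121. Perfect squares starting at 8².
Position 17 → track A, term 5 = 43.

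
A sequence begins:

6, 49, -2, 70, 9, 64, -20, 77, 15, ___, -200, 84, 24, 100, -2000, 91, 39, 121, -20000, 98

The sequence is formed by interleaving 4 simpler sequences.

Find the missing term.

81

Split by position mod 4 into 4 tracks.
Track A: 6, 9, 15, 24, 39 (Fibonacci-style (each term is the sum of the two before it)).
Track B: 49, 64, ?, 100, 121 (perfect squares starting at 7²).
Track C: -2, -20, -200, -2000, -20000 (a geometric progression (common ratio 10)).
Track D: 70, 77, 84, 91, 98 (arithmetic with common difference +7).
Filling track B at index 3 by its rule yields 81.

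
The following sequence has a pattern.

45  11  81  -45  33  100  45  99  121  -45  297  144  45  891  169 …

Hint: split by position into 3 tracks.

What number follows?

The terms cycle through 3 interleaved subsequences.
Track A: 45, -45, 45, -45, 45 (the oscillation 45·(−1)^(n+1)).
Track B: 11, 33, 99, 297, 891 (a geometric progression (common ratio 3)).
Track C: 81, 100, 121, 144, 169 (perfect squares starting at 9²).
Position 16 falls in track A as its term 6, giving -45.

-45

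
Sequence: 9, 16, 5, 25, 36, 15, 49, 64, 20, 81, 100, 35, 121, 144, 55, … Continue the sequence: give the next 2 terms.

169, 196

The slot pattern repeats as AAB (period 3), so there are 2 interleaved tracks.
Track A: 9, 16, 25, 36, 49, 64, 81, 100, 121, 144 (the squares 3², 4², 5², …).
Track B: 5, 15, 20, 35, 55 (a Fibonacci-like recurrence a_n = a_{n-1} + a_{n-2}).
Position 16 falls in track A as its term 11, giving 169.
Term 17 comes from track A (its 12th entry): 196.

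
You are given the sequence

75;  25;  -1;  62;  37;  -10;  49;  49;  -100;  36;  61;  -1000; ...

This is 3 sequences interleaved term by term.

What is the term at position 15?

-10000

Taking every 3rd term gives 3 separate tracks.
Track A: 75, 62, 49, 36. Arithmetic with common difference −13.
Track B: 25, 37, 49, 61. Arithmetic with common difference +12.
Track C: -1, -10, -100, -1000. Geometric with ratio 10.
Term 15 comes from track C (its 5th entry): -10000.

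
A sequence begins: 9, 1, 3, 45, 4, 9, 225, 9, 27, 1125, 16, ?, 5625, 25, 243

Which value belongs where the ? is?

81

The terms cycle through 3 interleaved subsequences.
Track A: 9, 45, 225, 1125, 5625 (a geometric progression (common ratio 5)).
Track B: 1, 4, 9, 16, 25 (the squares 1², 2², 3², …).
Track C: 3, 9, 27, ?, 243 (powers 3^1, 3^2, 3^3, …).
The gap is track C's term 4; the rule gives 81.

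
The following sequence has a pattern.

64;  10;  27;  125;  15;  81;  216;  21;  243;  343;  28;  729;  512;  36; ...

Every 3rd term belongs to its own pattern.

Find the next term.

2187

Read the sequence 3 terms at a time; column i is its own pattern.
Track A is 64, 125, 216, 343, 512, which is perfect cubes starting at 4³.
Track B is 10, 15, 21, 28, 36, which is the triangular numbers T_4, T_5, ….
Track C is 27, 81, 243, 729, which is powers of 3.
The 15th slot belongs to track C; its 5th term is 2187.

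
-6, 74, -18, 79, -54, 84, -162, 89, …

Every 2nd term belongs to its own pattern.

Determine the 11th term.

-1458

Split by position mod 2 into 2 tracks.
Track A = -6, -18, -54, -162: geometric with ratio 3.
Track B = 74, 79, 84, 89: arithmetic with common difference +5.
Position 11 falls in track A as its term 6, giving -1458.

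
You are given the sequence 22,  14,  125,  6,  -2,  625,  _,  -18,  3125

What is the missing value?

-10

The slot pattern repeats as AAB (period 3), so there are 2 interleaved tracks.
Track A: 22, 14, 6, -2, ?, -18 (arithmetic with common difference −8).
Track B: 125, 625, 3125 (powers 5^3, 5^4, 5^5, …).
So the missing entry in track A is -10.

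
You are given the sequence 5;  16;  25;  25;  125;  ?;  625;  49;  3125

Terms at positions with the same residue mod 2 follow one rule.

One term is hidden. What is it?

Positions 1, 3, 5, … form one subsequence and positions 2, 4, 6, … form another.
Stream A: 5, 25, 125, 625, 3125 (successive powers of 5).
Stream B: 16, 25, ?, 49 (consecutive squares n² from n = 4).
Filling stream B at index 3 by its rule yields 36.

36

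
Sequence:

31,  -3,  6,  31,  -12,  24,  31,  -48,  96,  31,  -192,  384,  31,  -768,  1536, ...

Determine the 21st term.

Reading positions in blocks of 3 reveals the pattern ABB — 2 tracks woven together.
Subsequence A is 31, 31, 31, 31, 31, which is the constant sequence 31.
Subsequence B is -3, 6, -12, 24, -48, 96, -192, 384, -768, 1536, which is multiplying by -2 each time.
Position 21 falls in subsequence B as its term 14, giving 24576.

24576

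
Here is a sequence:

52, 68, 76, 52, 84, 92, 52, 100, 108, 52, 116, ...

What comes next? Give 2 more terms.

124, 52

The slot pattern repeats as ABB (period 3), so there are 2 interleaved tracks.
Track A: 52, 52, 52, 52 — the constant sequence 52.
Track B: 68, 76, 84, 92, 100, 108, 116 — adding 8 each time.
Position 12 → track B, term 8 = 124.
Position 13 falls in track A as its term 5, giving 52.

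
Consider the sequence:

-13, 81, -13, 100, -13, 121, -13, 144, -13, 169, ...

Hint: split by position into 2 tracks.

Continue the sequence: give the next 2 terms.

-13, 196

Odd-indexed and even-indexed terms follow separate rules.
Stream A is -13, -13, -13, -13, -13, which is constant -13.
Stream B is 81, 100, 121, 144, 169, which is consecutive squares n² from n = 9.
Position 11 → stream A, term 6 = -13.
Position 12 → stream B, term 6 = 196.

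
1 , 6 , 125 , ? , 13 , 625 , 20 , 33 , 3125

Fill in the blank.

7

The slot pattern repeats as AAB (period 3), so there are 2 interleaved tracks.
Track A: 1, 6, ?, 13, 20, 33 — Fibonacci-style (each term is the sum of the two before it).
Track B: 125, 625, 3125 — powers 5^3, 5^4, 5^5, ….
Track A's pattern makes the blank 7.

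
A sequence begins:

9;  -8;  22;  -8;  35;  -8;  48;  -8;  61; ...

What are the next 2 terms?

Split by position mod 2 into 2 tracks.
Stream A is 9, 22, 35, 48, 61, which is linear: a_n = -4 + 13·n.
Stream B is -8, -8, -8, -8, which is always -8.
Position 10 falls in stream B as its term 5, giving -8.
Position 11 falls in stream A as its term 6, giving 74.

-8, 74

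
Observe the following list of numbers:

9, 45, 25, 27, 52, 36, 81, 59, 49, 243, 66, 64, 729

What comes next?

73

Split by position mod 3: positions 1, 4, 7, … form one track, and each other residue class forms its own.
Subsequence A: 9, 27, 81, 243, 729 — powers 3^2, 3^3, 3^4, ….
Subsequence B: 45, 52, 59, 66 — arithmetic with common difference +7.
Subsequence C: 25, 36, 49, 64 — consecutive squares n² from n = 5.
The 14th slot belongs to subsequence B; its 5th term is 73.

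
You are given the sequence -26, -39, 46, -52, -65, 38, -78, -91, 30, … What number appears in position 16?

Positions follow the repeating pattern AAB; grouping by letter gives 2 tracks.
Subsequence A: -26, -39, -52, -65, -78, -91 (arithmetic, step −13).
Subsequence B: 46, 38, 30 (linear: a_n = 54 − 8·n).
Position 16 falls in subsequence A as its term 11, giving -156.

-156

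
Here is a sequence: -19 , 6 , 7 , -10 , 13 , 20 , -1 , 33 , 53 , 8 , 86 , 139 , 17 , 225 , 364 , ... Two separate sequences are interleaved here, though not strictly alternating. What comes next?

26

The slot pattern repeats as ABB (period 3), so there are 2 interleaved tracks.
Track A: -19, -10, -1, 8, 17. Linear: a_n = -28 + 9·n.
Track B: 6, 7, 13, 20, 33, 53, 86, 139, 225, 364. A Fibonacci-like recurrence a_n = a_{n-1} + a_{n-2}.
Position 16 → track A, term 6 = 26.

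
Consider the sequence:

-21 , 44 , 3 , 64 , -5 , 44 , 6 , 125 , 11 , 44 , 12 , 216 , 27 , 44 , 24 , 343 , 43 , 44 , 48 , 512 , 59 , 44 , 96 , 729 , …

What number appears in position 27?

192

The terms cycle through 4 interleaved subsequences.
Track A: -21, -5, 11, 27, 43, 59. Linear: a_n = -37 + 16·n.
Track B: 44, 44, 44, 44, 44, 44. The constant sequence 44.
Track C: 3, 6, 12, 24, 48, 96. Multiplying by 2 each time.
Track D: 64, 125, 216, 343, 512, 729. Perfect cubes starting at 4³.
Term 27 comes from track C (its 7th entry): 192.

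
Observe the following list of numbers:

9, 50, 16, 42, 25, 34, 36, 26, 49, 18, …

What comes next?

The terms cycle through 2 interleaved subsequences.
Track A: 9, 16, 25, 36, 49 — the squares 3², 4², 5², ….
Track B: 50, 42, 34, 26, 18 — arithmetic with common difference −8.
The 11th slot belongs to track A; its 6th term is 64.

64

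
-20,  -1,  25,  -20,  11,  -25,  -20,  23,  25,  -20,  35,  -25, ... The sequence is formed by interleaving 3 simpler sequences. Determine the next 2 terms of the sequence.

Split by position mod 3: positions 1, 4, 7, … form one track, and each other residue class forms its own.
Track A = -20, -20, -20, -20: constant -20.
Track B = -1, 11, 23, 35: arithmetic, step +12.
Track C = 25, -25, 25, -25: oscillating between 25 and -25.
Position 13 → track A, term 5 = -20.
Term 14 comes from track B (its 5th entry): 47.

-20, 47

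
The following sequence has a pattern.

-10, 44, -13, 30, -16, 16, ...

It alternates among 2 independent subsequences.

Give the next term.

-19

Taking every 2nd term gives 2 separate tracks.
Stream A: -10, -13, -16 — linear: a_n = -7 − 3·n.
Stream B: 44, 30, 16 — subtracting 14 each time.
Term 7 comes from stream A (its 4th entry): -19.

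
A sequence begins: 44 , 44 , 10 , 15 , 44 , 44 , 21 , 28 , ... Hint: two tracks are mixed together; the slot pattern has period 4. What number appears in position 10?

44

Positions follow the repeating pattern AABB; grouping by letter gives 2 tracks.
Subsequence A: 44, 44, 44, 44 (the constant sequence 44).
Subsequence B: 10, 15, 21, 28 (the triangular numbers T_4, T_5, …).
Term 10 comes from subsequence A (its 6th entry): 44.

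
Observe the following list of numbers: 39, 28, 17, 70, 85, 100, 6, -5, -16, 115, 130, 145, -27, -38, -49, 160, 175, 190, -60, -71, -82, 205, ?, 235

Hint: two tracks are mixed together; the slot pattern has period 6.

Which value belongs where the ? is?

220

The slot pattern repeats as AAABBB (period 6), so there are 2 interleaved tracks.
Track A is 39, 28, 17, 6, -5, -16, -27, -38, -49, -60, -71, -82, which is arithmetic, step −11.
Track B is 70, 85, 100, 115, 130, 145, 160, 175, 190, 205, ?, 235, which is adding 15 each time.
So the missing entry in track B is 220.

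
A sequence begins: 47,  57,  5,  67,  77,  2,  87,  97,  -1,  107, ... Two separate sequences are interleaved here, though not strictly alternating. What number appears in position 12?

The slot pattern repeats as AAB (period 3), so there are 2 interleaved tracks.
Subsequence A is 47, 57, 67, 77, 87, 97, 107, which is arithmetic with common difference +10.
Subsequence B is 5, 2, -1, which is arithmetic, step −3.
Position 12 falls in subsequence B as its term 4, giving -4.

-4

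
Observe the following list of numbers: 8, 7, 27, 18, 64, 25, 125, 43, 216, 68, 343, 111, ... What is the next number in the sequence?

512

The terms cycle through 2 interleaved subsequences.
Track A: 8, 27, 64, 125, 216, 343 (consecutive cubes n³ from n = 2).
Track B: 7, 18, 25, 43, 68, 111 (Fibonacci-style (each term is the sum of the two before it)).
Term 13 comes from track A (its 7th entry): 512.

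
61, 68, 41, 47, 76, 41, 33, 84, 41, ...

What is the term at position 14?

100

The terms cycle through 3 interleaved subsequences.
Track A: 61, 47, 33 (arithmetic with common difference −14).
Track B: 68, 76, 84 (arithmetic with common difference +8).
Track C: 41, 41, 41 (the constant sequence 41).
Term 14 comes from track B (its 5th entry): 100.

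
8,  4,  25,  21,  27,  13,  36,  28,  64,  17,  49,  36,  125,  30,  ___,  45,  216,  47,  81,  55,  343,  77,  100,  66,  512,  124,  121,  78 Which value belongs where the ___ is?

Split by position mod 4: positions 1, 5, 9, … form one track, and each other residue class forms its own.
Track A = 8, 27, 64, 125, 216, 343, 512: the cubes 2³, 3³, 4³, ….
Track B = 4, 13, 17, 30, 47, 77, 124: each term equals the sum of the previous two.
Track C = 25, 36, 49, ?, 81, 100, 121: the squares 5², 6², 7², ….
Track D = 21, 28, 36, 45, 55, 66, 78: the triangular numbers T_6, T_7, ….
Track C's pattern makes the blank 64.

64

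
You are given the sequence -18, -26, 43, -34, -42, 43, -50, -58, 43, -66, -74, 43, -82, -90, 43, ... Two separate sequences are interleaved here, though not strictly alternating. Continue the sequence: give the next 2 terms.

Positions follow the repeating pattern AAB; grouping by letter gives 2 tracks.
Stream A is -18, -26, -34, -42, -50, -58, -66, -74, -82, -90, which is subtracting 8 each time.
Stream B is 43, 43, 43, 43, 43, which is the constant sequence 43.
Term 16 comes from stream A (its 11th entry): -98.
Position 17 falls in stream A as its term 12, giving -106.

-98, -106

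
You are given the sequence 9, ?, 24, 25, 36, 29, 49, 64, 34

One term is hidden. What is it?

The slot pattern repeats as AAB (period 3), so there are 2 interleaved tracks.
Stream A: 9, ?, 25, 36, 49, 64 (consecutive squares n² from n = 3).
Stream B: 24, 29, 34 (arithmetic, step +5).
Filling stream A at index 2 by its rule yields 16.

16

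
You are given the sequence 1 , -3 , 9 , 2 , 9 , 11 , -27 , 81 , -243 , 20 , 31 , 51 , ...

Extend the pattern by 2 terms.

729, -2187

Reading positions in blocks of 6 reveals the pattern AAABBB — 2 tracks woven together.
Subsequence A: 1, -3, 9, -27, 81, -243. Geometric with ratio -3.
Subsequence B: 2, 9, 11, 20, 31, 51. A Fibonacci-like recurrence a_n = a_{n-1} + a_{n-2}.
The 13th slot belongs to subsequence A; its 7th term is 729.
The 14th slot belongs to subsequence A; its 8th term is -2187.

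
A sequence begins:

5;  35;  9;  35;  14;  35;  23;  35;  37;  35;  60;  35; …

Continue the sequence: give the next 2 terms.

97, 35

Taking every 2nd term gives 2 separate tracks.
Track A is 5, 9, 14, 23, 37, 60, which is Fibonacci-style (each term is the sum of the two before it).
Track B is 35, 35, 35, 35, 35, 35, which is constant 35.
Term 13 comes from track A (its 7th entry): 97.
Position 14 → track B, term 7 = 35.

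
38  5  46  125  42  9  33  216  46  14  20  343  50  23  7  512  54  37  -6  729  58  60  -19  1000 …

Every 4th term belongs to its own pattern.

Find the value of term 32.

Split by position mod 4 into 4 tracks.
Track A: 38, 42, 46, 50, 54, 58 (linear: a_n = 34 + 4·n).
Track B: 5, 9, 14, 23, 37, 60 (Fibonacci-style (each term is the sum of the two before it)).
Track C: 46, 33, 20, 7, -6, -19 (linear: a_n = 59 − 13·n).
Track D: 125, 216, 343, 512, 729, 1000 (perfect cubes starting at 5³).
Term 32 comes from track D (its 8th entry): 1728.

1728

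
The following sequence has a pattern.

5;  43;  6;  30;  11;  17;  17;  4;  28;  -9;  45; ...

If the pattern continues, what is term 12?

-22

Split by position mod 2 into 2 tracks.
Subsequence A is 5, 6, 11, 17, 28, 45, which is each term equals the sum of the previous two.
Subsequence B is 43, 30, 17, 4, -9, which is arithmetic, step −13.
Term 12 comes from subsequence B (its 6th entry): -22.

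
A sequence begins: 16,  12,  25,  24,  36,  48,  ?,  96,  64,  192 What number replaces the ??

Odd-indexed and even-indexed terms follow separate rules.
Track A: 16, 25, 36, ?, 64 (perfect squares starting at 4²).
Track B: 12, 24, 48, 96, 192 (a geometric progression (common ratio 2)).
Filling track A at index 4 by its rule yields 49.

49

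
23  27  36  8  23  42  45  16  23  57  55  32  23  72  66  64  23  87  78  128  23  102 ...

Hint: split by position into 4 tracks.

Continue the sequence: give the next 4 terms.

Split by position mod 4 into 4 tracks.
Stream A = 23, 23, 23, 23, 23, 23: always 23.
Stream B = 27, 42, 57, 72, 87, 102: arithmetic with common difference +15.
Stream C = 36, 45, 55, 66, 78: triangular numbers starting at T_8.
Stream D = 8, 16, 32, 64, 128: powers 2^3, 2^4, 2^5, ….
The 23rd slot belongs to stream C; its 6th term is 91.
Position 24 falls in stream D as its term 6, giving 256.
Position 25 falls in stream A as its term 7, giving 23.
Term 26 comes from stream B (its 7th entry): 117.

91, 256, 23, 117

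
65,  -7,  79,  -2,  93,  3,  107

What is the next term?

The terms cycle through 2 interleaved subsequences.
Stream A: 65, 79, 93, 107. Linear: a_n = 51 + 14·n.
Stream B: -7, -2, 3. Arithmetic with common difference +5.
Position 8 falls in stream B as its term 4, giving 8.

8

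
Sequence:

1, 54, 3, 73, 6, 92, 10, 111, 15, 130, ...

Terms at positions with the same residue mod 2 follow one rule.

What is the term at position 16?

Odd-indexed and even-indexed terms follow separate rules.
Track A: 1, 3, 6, 10, 15. The triangular numbers T_1, T_2, ….
Track B: 54, 73, 92, 111, 130. Arithmetic, step +19.
Term 16 comes from track B (its 8th entry): 187.

187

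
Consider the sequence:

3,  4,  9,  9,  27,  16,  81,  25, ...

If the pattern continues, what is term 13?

Odd-indexed and even-indexed terms follow separate rules.
Track A: 3, 9, 27, 81 (powers 3^1, 3^2, 3^3, …).
Track B: 4, 9, 16, 25 (the squares 2², 3², 4², …).
Position 13 falls in track A as its term 7, giving 2187.

2187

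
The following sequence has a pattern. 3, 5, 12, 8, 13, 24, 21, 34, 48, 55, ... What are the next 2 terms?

89, 96

Positions follow the repeating pattern AAB; grouping by letter gives 2 tracks.
Subsequence A: 3, 5, 8, 13, 21, 34, 55 (Fibonacci-style (each term is the sum of the two before it)).
Subsequence B: 12, 24, 48 (geometric, ×2 each step).
Position 11 → subsequence A, term 8 = 89.
Term 12 comes from subsequence B (its 4th entry): 96.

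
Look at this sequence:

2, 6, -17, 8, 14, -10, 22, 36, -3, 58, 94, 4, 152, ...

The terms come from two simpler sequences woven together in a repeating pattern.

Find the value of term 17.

644

The slot pattern repeats as AAB (period 3), so there are 2 interleaved tracks.
Stream A: 2, 6, 8, 14, 22, 36, 58, 94, 152. Each term equals the sum of the previous two.
Stream B: -17, -10, -3, 4. Arithmetic with common difference +7.
Position 17 → stream A, term 12 = 644.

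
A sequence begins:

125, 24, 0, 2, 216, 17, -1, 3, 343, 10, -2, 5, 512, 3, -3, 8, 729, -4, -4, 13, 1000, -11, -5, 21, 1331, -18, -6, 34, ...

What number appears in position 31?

Split by position mod 4: positions 1, 5, 9, … form one track, and each other residue class forms its own.
Track A: 125, 216, 343, 512, 729, 1000, 1331 — perfect cubes starting at 5³.
Track B: 24, 17, 10, 3, -4, -11, -18 — linear: a_n = 31 − 7·n.
Track C: 0, -1, -2, -3, -4, -5, -6 — arithmetic, step −1.
Track D: 2, 3, 5, 8, 13, 21, 34 — a Fibonacci-like recurrence a_n = a_{n-1} + a_{n-2}.
Term 31 comes from track C (its 8th entry): -7.

-7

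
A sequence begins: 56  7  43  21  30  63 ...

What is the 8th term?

The terms cycle through 2 interleaved subsequences.
Track A: 56, 43, 30. Arithmetic with common difference −13.
Track B: 7, 21, 63. Multiplying by 3 each time.
Position 8 falls in track B as its term 4, giving 189.

189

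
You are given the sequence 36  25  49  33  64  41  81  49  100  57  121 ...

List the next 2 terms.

The terms cycle through 2 interleaved subsequences.
Subsequence A is 36, 49, 64, 81, 100, 121, which is perfect squares starting at 6².
Subsequence B is 25, 33, 41, 49, 57, which is arithmetic with common difference +8.
Position 12 → subsequence B, term 6 = 65.
Position 13 falls in subsequence A as its term 7, giving 144.

65, 144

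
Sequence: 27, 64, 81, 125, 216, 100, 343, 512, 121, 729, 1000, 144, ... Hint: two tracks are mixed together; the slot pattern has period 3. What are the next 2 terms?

Reading positions in blocks of 3 reveals the pattern AAB — 2 tracks woven together.
Track A is 27, 64, 125, 216, 343, 512, 729, 1000, which is the cubes 3³, 4³, 5³, ….
Track B is 81, 100, 121, 144, which is perfect squares starting at 9².
The 13th slot belongs to track A; its 9th term is 1331.
Term 14 comes from track A (its 10th entry): 1728.

1331, 1728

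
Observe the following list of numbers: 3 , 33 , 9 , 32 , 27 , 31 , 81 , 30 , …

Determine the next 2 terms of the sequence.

243, 29

Positions 1, 3, 5, … form one subsequence and positions 2, 4, 6, … form another.
Subsequence A: 3, 9, 27, 81 (successive powers of 3).
Subsequence B: 33, 32, 31, 30 (arithmetic with common difference −1).
The 9th slot belongs to subsequence A; its 5th term is 243.
Term 10 comes from subsequence B (its 5th entry): 29.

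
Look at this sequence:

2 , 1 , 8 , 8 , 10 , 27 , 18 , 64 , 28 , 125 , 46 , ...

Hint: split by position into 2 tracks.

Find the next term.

216

Split by position mod 2 into 2 tracks.
Subsequence A is 2, 8, 10, 18, 28, 46, which is Fibonacci-style (each term is the sum of the two before it).
Subsequence B is 1, 8, 27, 64, 125, which is perfect cubes starting at 1³.
The 12th slot belongs to subsequence B; its 6th term is 216.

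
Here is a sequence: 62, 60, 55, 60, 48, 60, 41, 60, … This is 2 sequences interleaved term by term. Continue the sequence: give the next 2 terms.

34, 60

Split by position mod 2 into 2 tracks.
Stream A is 62, 55, 48, 41, which is arithmetic with common difference −7.
Stream B is 60, 60, 60, 60, which is constant 60.
Position 9 falls in stream A as its term 5, giving 34.
Position 10 falls in stream B as its term 5, giving 60.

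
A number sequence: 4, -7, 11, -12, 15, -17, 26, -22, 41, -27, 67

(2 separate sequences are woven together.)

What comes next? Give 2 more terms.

Taking every 2nd term gives 2 separate tracks.
Subsequence A = 4, 11, 15, 26, 41, 67: a Fibonacci-like recurrence a_n = a_{n-1} + a_{n-2}.
Subsequence B = -7, -12, -17, -22, -27: subtracting 5 each time.
Position 12 → subsequence B, term 6 = -32.
Position 13 falls in subsequence A as its term 7, giving 108.

-32, 108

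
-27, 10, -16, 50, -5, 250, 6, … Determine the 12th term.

Odd-indexed and even-indexed terms follow separate rules.
Track A = -27, -16, -5, 6: arithmetic, step +11.
Track B = 10, 50, 250: multiplying by 5 each time.
Term 12 comes from track B (its 6th entry): 31250.

31250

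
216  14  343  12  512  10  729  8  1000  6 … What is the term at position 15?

Taking every 2nd term gives 2 separate tracks.
Track A: 216, 343, 512, 729, 1000 — consecutive cubes n³ from n = 6.
Track B: 14, 12, 10, 8, 6 — linear: a_n = 16 − 2·n.
Position 15 → track A, term 8 = 2197.

2197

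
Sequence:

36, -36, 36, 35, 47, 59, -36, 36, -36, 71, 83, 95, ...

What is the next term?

36

Reading positions in blocks of 6 reveals the pattern AAABBB — 2 tracks woven together.
Track A: 36, -36, 36, -36, 36, -36. Oscillating between 36 and -36.
Track B: 35, 47, 59, 71, 83, 95. Arithmetic with common difference +12.
Position 13 → track A, term 7 = 36.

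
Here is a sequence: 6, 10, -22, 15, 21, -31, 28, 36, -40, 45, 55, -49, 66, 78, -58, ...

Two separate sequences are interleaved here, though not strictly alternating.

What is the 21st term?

-76

Reading positions in blocks of 3 reveals the pattern AAB — 2 tracks woven together.
Track A: 6, 10, 15, 21, 28, 36, 45, 55, 66, 78. Triangular numbers starting at T_3.
Track B: -22, -31, -40, -49, -58. Linear: a_n = -13 − 9·n.
Term 21 comes from track B (its 7th entry): -76.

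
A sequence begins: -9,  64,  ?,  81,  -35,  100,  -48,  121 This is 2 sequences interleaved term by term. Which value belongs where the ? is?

-22

Odd-indexed and even-indexed terms follow separate rules.
Track A: -9, ?, -35, -48 (arithmetic, step −13).
Track B: 64, 81, 100, 121 (consecutive squares n² from n = 8).
So the missing entry in track A is -22.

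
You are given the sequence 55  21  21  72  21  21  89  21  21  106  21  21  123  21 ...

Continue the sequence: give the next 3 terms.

21, 140, 21

Positions follow the repeating pattern ABB; grouping by letter gives 2 tracks.
Stream A = 55, 72, 89, 106, 123: adding 17 each time.
Stream B = 21, 21, 21, 21, 21, 21, 21, 21, 21: always 21.
Position 15 falls in stream B as its term 10, giving 21.
Position 16 → stream A, term 6 = 140.
The 17th slot belongs to stream B; its 11th term is 21.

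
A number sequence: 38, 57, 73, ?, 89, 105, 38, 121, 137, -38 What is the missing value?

-38

Reading positions in blocks of 3 reveals the pattern ABB — 2 tracks woven together.
Track A: 38, ?, 38, -38 — the oscillation 38·(−1)^(n+1).
Track B: 57, 73, 89, 105, 121, 137 — linear: a_n = 41 + 16·n.
The gap is track A's term 2; the rule gives -38.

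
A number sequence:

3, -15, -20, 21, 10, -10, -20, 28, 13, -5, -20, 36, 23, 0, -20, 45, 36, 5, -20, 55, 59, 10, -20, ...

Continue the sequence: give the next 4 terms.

66, 95, 15, -20

Taking every 4th term gives 4 separate tracks.
Stream A: 3, 10, 13, 23, 36, 59. Each term equals the sum of the previous two.
Stream B: -15, -10, -5, 0, 5, 10. Linear: a_n = -20 + 5·n.
Stream C: -20, -20, -20, -20, -20, -20. Constant -20.
Stream D: 21, 28, 36, 45, 55. The triangular numbers T_6, T_7, ….
Position 24 → stream D, term 6 = 66.
The 25th slot belongs to stream A; its 7th term is 95.
Position 26 → stream B, term 7 = 15.
Term 27 comes from stream C (its 7th entry): -20.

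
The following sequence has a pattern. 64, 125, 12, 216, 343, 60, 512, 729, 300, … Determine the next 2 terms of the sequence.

Positions follow the repeating pattern AAB; grouping by letter gives 2 tracks.
Stream A: 64, 125, 216, 343, 512, 729 — consecutive cubes n³ from n = 4.
Stream B: 12, 60, 300 — a geometric progression (common ratio 5).
Term 10 comes from stream A (its 7th entry): 1000.
Position 11 → stream A, term 8 = 1331.

1000, 1331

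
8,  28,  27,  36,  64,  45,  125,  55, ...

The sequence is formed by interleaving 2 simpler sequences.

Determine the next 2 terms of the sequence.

Odd-indexed and even-indexed terms follow separate rules.
Track A: 8, 27, 64, 125 — consecutive cubes n³ from n = 2.
Track B: 28, 36, 45, 55 — triangular numbers starting at T_7.
Position 9 → track A, term 5 = 216.
Position 10 falls in track B as its term 5, giving 66.

216, 66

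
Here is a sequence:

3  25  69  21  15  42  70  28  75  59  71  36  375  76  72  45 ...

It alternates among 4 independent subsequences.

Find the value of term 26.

The terms cycle through 4 interleaved subsequences.
Track A: 3, 15, 75, 375. A geometric progression (common ratio 5).
Track B: 25, 42, 59, 76. Arithmetic, step +17.
Track C: 69, 70, 71, 72. Adding 1 each time.
Track D: 21, 28, 36, 45. Triangular numbers n(n+1)/2 for n = 6, 7, ….
Term 26 comes from track B (its 7th entry): 127.

127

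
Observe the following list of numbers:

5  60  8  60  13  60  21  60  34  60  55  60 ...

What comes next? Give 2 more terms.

Odd-indexed and even-indexed terms follow separate rules.
Subsequence A = 5, 8, 13, 21, 34, 55: Fibonacci-style (each term is the sum of the two before it).
Subsequence B = 60, 60, 60, 60, 60, 60: the constant sequence 60.
Position 13 → subsequence A, term 7 = 89.
Term 14 comes from subsequence B (its 7th entry): 60.

89, 60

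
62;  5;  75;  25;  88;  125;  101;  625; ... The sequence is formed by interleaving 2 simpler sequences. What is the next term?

114

Taking every 2nd term gives 2 separate tracks.
Subsequence A = 62, 75, 88, 101: linear: a_n = 49 + 13·n.
Subsequence B = 5, 25, 125, 625: powers 5^1, 5^2, 5^3, ….
Term 9 comes from subsequence A (its 5th entry): 114.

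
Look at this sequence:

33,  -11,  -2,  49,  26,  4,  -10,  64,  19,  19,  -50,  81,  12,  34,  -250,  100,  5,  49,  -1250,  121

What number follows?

The terms cycle through 4 interleaved subsequences.
Subsequence A: 33, 26, 19, 12, 5 (linear: a_n = 40 − 7·n).
Subsequence B: -11, 4, 19, 34, 49 (arithmetic, step +15).
Subsequence C: -2, -10, -50, -250, -1250 (geometric, ×5 each step).
Subsequence D: 49, 64, 81, 100, 121 (perfect squares starting at 7²).
Position 21 falls in subsequence A as its term 6, giving -2.

-2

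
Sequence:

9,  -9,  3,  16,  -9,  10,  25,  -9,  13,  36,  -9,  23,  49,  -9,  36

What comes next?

Split by position mod 3 into 3 tracks.
Stream A: 9, 16, 25, 36, 49 (the squares 3², 4², 5², …).
Stream B: -9, -9, -9, -9, -9 (constant -9).
Stream C: 3, 10, 13, 23, 36 (a Fibonacci-like recurrence a_n = a_{n-1} + a_{n-2}).
Position 16 → stream A, term 6 = 64.

64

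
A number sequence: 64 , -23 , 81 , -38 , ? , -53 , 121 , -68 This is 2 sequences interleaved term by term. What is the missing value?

100

Taking every 2nd term gives 2 separate tracks.
Subsequence A = 64, 81, ?, 121: the squares 8², 9², 10², ….
Subsequence B = -23, -38, -53, -68: linear: a_n = -8 − 15·n.
The gap is subsequence A's term 3; the rule gives 100.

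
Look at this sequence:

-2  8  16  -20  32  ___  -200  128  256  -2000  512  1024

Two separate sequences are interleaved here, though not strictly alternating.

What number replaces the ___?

The slot pattern repeats as ABB (period 3), so there are 2 interleaved tracks.
Subsequence A is -2, -20, -200, -2000, which is a geometric progression (common ratio 10).
Subsequence B is 8, 16, 32, ?, 128, 256, 512, 1024, which is powers of 2.
Filling subsequence B at index 4 by its rule yields 64.

64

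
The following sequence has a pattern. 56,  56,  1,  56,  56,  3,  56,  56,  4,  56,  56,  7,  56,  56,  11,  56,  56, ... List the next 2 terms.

Positions follow the repeating pattern AAB; grouping by letter gives 2 tracks.
Track A is 56, 56, 56, 56, 56, 56, 56, 56, 56, 56, 56, 56, which is the constant sequence 56.
Track B is 1, 3, 4, 7, 11, which is each term equals the sum of the previous two.
Position 18 → track B, term 6 = 18.
Term 19 comes from track A (its 13th entry): 56.

18, 56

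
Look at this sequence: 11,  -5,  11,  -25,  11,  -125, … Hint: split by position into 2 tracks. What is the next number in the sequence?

11

The terms cycle through 2 interleaved subsequences.
Track A: 11, 11, 11. Always 11.
Track B: -5, -25, -125. Geometric with ratio 5.
Position 7 → track A, term 4 = 11.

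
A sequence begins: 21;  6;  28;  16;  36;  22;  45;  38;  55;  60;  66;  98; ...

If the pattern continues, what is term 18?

Odd-indexed and even-indexed terms follow separate rules.
Track A = 21, 28, 36, 45, 55, 66: the triangular numbers T_6, T_7, ….
Track B = 6, 16, 22, 38, 60, 98: Fibonacci-style (each term is the sum of the two before it).
Position 18 → track B, term 9 = 414.

414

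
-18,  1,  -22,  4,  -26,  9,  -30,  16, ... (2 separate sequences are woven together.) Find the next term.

-34

Taking every 2nd term gives 2 separate tracks.
Track A: -18, -22, -26, -30 — linear: a_n = -14 − 4·n.
Track B: 1, 4, 9, 16 — the squares 1², 2², 3², ….
Position 9 falls in track A as its term 5, giving -34.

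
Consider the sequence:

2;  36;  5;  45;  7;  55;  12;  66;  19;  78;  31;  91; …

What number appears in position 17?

Taking every 2nd term gives 2 separate tracks.
Track A = 2, 5, 7, 12, 19, 31: a Fibonacci-like recurrence a_n = a_{n-1} + a_{n-2}.
Track B = 36, 45, 55, 66, 78, 91: the triangular numbers T_8, T_9, ….
Position 17 → track A, term 9 = 131.

131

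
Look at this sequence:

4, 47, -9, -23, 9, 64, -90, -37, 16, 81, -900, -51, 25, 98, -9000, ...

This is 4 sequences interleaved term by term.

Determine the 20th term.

-79

Read the sequence 4 terms at a time; column i is its own pattern.
Track A is 4, 9, 16, 25, which is consecutive squares n² from n = 2.
Track B is 47, 64, 81, 98, which is arithmetic with common difference +17.
Track C is -9, -90, -900, -9000, which is geometric, ×10 each step.
Track D is -23, -37, -51, which is linear: a_n = -9 − 14·n.
The 20th slot belongs to track D; its 5th term is -79.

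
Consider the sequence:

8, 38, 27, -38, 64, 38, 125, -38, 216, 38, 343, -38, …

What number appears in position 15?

729

Split by position mod 2 into 2 tracks.
Track A: 8, 27, 64, 125, 216, 343 — the cubes 2³, 3³, 4³, ….
Track B: 38, -38, 38, -38, 38, -38 — oscillating between 38 and -38.
The 15th slot belongs to track A; its 8th term is 729.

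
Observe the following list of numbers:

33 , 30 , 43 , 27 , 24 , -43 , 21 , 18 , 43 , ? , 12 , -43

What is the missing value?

Positions follow the repeating pattern AAB; grouping by letter gives 2 tracks.
Track A: 33, 30, 27, 24, 21, 18, ?, 12 (linear: a_n = 36 − 3·n).
Track B: 43, -43, 43, -43 (alternating ±43).
So the missing entry in track A is 15.

15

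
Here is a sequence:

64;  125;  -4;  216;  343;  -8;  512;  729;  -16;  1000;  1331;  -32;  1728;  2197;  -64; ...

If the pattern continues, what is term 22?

Positions follow the repeating pattern AAB; grouping by letter gives 2 tracks.
Stream A: 64, 125, 216, 343, 512, 729, 1000, 1331, 1728, 2197 — the cubes 4³, 5³, 6³, ….
Stream B: -4, -8, -16, -32, -64 — geometric, ×2 each step.
Position 22 → stream A, term 15 = 5832.

5832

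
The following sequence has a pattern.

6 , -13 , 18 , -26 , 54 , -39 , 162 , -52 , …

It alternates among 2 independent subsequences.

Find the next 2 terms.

486, -65

The terms cycle through 2 interleaved subsequences.
Track A = 6, 18, 54, 162: multiplying by 3 each time.
Track B = -13, -26, -39, -52: arithmetic with common difference −13.
Position 9 falls in track A as its term 5, giving 486.
Term 10 comes from track B (its 5th entry): -65.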